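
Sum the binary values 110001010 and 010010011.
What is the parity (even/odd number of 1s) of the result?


110001010 = 394
010010011 = 147
Sum = 541 = 1000011101
1s count = 5

odd parity (5 ones in 1000011101)


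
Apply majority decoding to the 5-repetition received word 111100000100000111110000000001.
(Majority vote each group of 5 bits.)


Groups: 11110, 00001, 00000, 11111, 00000, 00001
Majority votes: 100100

100100


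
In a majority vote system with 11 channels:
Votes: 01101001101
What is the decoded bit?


Ones: 6 out of 11
Threshold: 6

1 (6/11 voted 1)


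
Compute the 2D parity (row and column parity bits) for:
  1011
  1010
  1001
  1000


Row parities: 1001
Column parities: 0000

Row P: 1001, Col P: 0000, Corner: 0


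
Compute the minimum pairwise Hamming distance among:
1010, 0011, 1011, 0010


Comparing all pairs, minimum distance: 1
Can detect 0 errors, correct 0 errors

1


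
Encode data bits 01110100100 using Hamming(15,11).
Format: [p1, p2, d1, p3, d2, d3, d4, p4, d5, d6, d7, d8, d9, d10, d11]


Parity bits: p1=1, p2=1, p3=0, p4=0

110011100100100


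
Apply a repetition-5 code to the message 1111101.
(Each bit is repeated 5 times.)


Each bit -> 5 copies

11111111111111111111111110000011111


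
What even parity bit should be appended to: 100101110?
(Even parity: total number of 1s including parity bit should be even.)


Number of 1s in data: 5
Parity bit: 1

1


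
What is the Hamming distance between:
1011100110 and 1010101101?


XOR: 0001001011
Count of 1s: 4

4


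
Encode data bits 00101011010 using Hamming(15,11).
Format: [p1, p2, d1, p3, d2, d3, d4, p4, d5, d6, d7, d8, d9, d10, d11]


Parity bits: p1=0, p2=1, p3=1, p4=0

010101001011010


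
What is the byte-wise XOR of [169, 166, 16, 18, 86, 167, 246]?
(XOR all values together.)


XOR chain: 169 ^ 166 ^ 16 ^ 18 ^ 86 ^ 167 ^ 246 = 10

10


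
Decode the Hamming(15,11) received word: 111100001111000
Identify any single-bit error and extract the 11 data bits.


Syndrome = 0: no error detected

Data: 10001111000 (no errors)


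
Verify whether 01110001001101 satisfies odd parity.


Number of 1s: 7

Yes, parity is correct (7 ones)


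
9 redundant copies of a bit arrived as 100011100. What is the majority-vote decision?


Ones: 4 out of 9
Threshold: 5

0 (4/9 voted 1)


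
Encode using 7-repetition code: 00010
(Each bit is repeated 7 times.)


Each bit -> 7 copies

00000000000000000000011111110000000


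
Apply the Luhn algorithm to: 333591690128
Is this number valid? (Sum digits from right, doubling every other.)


Luhn sum = 55
55 mod 10 = 5

Invalid (Luhn sum mod 10 = 5)


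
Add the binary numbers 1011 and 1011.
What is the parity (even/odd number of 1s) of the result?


1011 = 11
1011 = 11
Sum = 22 = 10110
1s count = 3

odd parity (3 ones in 10110)


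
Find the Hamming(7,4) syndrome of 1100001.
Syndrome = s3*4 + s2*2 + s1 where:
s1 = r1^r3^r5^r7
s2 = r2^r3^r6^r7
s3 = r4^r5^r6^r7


s1=0, s2=0, s3=1

Syndrome = 4 (error at position 4)


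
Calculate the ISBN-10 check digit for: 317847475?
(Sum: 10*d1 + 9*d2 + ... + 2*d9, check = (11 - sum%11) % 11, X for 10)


Weighted sum: 257
257 mod 11 = 4

Check digit: 7


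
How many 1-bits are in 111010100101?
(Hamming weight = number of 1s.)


Counting 1s in 111010100101

7


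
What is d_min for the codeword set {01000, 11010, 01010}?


Comparing all pairs, minimum distance: 1
Can detect 0 errors, correct 0 errors

1


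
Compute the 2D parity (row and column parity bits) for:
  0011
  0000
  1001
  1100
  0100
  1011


Row parities: 000011
Column parities: 1001

Row P: 000011, Col P: 1001, Corner: 0


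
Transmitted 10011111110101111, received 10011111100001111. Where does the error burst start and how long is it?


XOR: 00000000010100000

Burst at position 9, length 3


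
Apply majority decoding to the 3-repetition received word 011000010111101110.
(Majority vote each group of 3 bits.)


Groups: 011, 000, 010, 111, 101, 110
Majority votes: 100111

100111


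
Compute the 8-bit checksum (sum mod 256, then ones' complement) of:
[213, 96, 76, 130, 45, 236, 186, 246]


Sum = 1228 mod 256 = 204
Complement = 51

51


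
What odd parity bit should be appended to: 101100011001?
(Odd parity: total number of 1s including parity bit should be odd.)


Number of 1s in data: 6
Parity bit: 1

1


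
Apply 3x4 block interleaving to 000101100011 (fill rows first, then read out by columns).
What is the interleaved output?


Matrix:
  0001
  0110
  0011
Read columns: 000010011101

000010011101


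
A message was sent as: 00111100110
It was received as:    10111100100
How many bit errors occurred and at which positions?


XOR: 10000000010

2 error(s) at position(s): 0, 9


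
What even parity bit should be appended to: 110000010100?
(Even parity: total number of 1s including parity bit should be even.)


Number of 1s in data: 4
Parity bit: 0

0


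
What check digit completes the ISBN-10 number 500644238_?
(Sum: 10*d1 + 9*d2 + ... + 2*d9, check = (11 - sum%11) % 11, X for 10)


Weighted sum: 169
169 mod 11 = 4

Check digit: 7


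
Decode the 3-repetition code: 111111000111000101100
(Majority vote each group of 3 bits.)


Groups: 111, 111, 000, 111, 000, 101, 100
Majority votes: 1101010

1101010


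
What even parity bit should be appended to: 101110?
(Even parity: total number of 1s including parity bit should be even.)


Number of 1s in data: 4
Parity bit: 0

0


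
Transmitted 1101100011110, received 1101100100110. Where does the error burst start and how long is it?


XOR: 0000000111000

Burst at position 7, length 3


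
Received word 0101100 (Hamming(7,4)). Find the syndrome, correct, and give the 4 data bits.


Syndrome = 3: error at position 3

Data: 1100 (corrected bit 3)


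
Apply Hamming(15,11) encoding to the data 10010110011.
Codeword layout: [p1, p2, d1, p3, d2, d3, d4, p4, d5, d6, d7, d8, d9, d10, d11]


Parity bits: p1=0, p2=0, p3=1, p4=0

001100100110011


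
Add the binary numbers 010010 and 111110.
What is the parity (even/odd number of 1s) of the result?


010010 = 18
111110 = 62
Sum = 80 = 1010000
1s count = 2

even parity (2 ones in 1010000)


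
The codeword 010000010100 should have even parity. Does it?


Number of 1s: 3

No, parity error (3 ones)


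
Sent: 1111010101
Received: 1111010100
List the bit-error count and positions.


XOR: 0000000001

1 error(s) at position(s): 9


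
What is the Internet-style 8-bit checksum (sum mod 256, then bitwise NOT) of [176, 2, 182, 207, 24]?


Sum = 591 mod 256 = 79
Complement = 176

176


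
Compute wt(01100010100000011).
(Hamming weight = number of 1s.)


Counting 1s in 01100010100000011

6


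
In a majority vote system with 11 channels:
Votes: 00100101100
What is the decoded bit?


Ones: 4 out of 11
Threshold: 6

0 (4/11 voted 1)


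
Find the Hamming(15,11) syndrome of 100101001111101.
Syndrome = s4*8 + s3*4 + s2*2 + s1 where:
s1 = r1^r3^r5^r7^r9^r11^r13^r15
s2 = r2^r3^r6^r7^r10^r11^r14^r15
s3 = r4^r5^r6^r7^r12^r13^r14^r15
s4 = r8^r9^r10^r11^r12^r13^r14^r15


s1=1, s2=0, s3=1, s4=0

Syndrome = 5 (error at position 5)


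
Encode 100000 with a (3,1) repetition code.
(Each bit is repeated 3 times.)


Each bit -> 3 copies

111000000000000000


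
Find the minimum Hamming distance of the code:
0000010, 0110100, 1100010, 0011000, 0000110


Comparing all pairs, minimum distance: 1
Can detect 0 errors, correct 0 errors

1


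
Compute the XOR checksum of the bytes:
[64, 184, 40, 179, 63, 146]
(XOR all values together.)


XOR chain: 64 ^ 184 ^ 40 ^ 179 ^ 63 ^ 146 = 206

206


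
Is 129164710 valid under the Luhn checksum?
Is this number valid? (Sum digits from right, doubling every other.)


Luhn sum = 39
39 mod 10 = 9

Invalid (Luhn sum mod 10 = 9)


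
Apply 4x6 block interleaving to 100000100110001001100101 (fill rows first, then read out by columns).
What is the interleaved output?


Matrix:
  100000
  100110
  001001
  100101
Read columns: 110100000010010101000011

110100000010010101000011


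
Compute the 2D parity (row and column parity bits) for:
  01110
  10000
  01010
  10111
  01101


Row parities: 11001
Column parities: 01110

Row P: 11001, Col P: 01110, Corner: 1


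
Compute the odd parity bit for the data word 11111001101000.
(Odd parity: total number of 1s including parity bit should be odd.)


Number of 1s in data: 8
Parity bit: 1

1


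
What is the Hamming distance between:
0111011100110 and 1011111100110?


XOR: 1100100000000
Count of 1s: 3

3


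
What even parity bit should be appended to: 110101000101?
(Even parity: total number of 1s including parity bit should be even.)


Number of 1s in data: 6
Parity bit: 0

0


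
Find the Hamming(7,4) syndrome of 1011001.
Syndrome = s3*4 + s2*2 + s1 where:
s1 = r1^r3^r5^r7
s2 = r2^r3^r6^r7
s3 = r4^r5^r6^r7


s1=1, s2=0, s3=0

Syndrome = 1 (error at position 1)


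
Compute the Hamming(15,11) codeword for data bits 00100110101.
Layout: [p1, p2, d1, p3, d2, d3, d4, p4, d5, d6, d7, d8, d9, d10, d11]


Parity bits: p1=1, p2=0, p3=1, p4=0

100101000110101


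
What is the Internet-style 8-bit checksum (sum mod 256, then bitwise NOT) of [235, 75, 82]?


Sum = 392 mod 256 = 136
Complement = 119

119


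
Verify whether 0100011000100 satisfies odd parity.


Number of 1s: 4

No, parity error (4 ones)


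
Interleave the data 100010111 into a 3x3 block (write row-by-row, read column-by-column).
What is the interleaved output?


Matrix:
  100
  010
  111
Read columns: 101011001

101011001


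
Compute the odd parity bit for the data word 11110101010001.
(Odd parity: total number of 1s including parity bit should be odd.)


Number of 1s in data: 8
Parity bit: 1

1


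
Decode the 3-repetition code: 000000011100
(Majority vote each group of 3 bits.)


Groups: 000, 000, 011, 100
Majority votes: 0010

0010


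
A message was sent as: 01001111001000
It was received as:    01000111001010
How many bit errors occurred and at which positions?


XOR: 00001000000010

2 error(s) at position(s): 4, 12


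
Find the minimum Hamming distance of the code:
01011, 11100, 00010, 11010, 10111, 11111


Comparing all pairs, minimum distance: 1
Can detect 0 errors, correct 0 errors

1


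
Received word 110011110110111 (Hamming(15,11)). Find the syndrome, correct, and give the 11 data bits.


Syndrome = 2: error at position 2

Data: 01110110111 (corrected bit 2)


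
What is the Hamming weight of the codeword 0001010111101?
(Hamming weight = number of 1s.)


Counting 1s in 0001010111101

7


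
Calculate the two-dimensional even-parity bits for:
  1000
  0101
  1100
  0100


Row parities: 1001
Column parities: 0101

Row P: 1001, Col P: 0101, Corner: 0


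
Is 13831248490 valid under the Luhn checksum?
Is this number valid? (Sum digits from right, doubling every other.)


Luhn sum = 50
50 mod 10 = 0

Valid (Luhn sum mod 10 = 0)


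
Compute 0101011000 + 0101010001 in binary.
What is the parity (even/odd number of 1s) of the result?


0101011000 = 344
0101010001 = 337
Sum = 681 = 1010101001
1s count = 5

odd parity (5 ones in 1010101001)


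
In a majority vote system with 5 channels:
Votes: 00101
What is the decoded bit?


Ones: 2 out of 5
Threshold: 3

0 (2/5 voted 1)


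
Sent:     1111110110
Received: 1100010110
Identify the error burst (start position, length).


XOR: 0011100000

Burst at position 2, length 3


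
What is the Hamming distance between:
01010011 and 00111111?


XOR: 01101100
Count of 1s: 4

4


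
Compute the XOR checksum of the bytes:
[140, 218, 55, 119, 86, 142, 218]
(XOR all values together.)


XOR chain: 140 ^ 218 ^ 55 ^ 119 ^ 86 ^ 142 ^ 218 = 20

20


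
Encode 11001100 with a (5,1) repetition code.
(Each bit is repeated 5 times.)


Each bit -> 5 copies

1111111111000000000011111111110000000000


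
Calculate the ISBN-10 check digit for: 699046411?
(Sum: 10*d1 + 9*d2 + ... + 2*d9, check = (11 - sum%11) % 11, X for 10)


Weighted sum: 288
288 mod 11 = 2

Check digit: 9


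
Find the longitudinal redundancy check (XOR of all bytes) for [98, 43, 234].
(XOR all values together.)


XOR chain: 98 ^ 43 ^ 234 = 163

163


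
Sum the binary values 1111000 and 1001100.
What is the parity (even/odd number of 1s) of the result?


1111000 = 120
1001100 = 76
Sum = 196 = 11000100
1s count = 3

odd parity (3 ones in 11000100)


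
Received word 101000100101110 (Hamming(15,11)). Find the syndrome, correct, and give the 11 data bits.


Syndrome = 0: no error detected

Data: 10010101110 (no errors)


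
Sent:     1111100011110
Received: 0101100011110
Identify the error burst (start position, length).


XOR: 1010000000000

Burst at position 0, length 3


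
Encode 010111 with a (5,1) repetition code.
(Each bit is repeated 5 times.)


Each bit -> 5 copies

000001111100000111111111111111


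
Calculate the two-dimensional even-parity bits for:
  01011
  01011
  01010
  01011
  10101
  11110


Row parities: 110110
Column parities: 01010

Row P: 110110, Col P: 01010, Corner: 0


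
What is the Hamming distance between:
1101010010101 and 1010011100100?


XOR: 0111001110001
Count of 1s: 7

7


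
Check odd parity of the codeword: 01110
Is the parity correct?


Number of 1s: 3

Yes, parity is correct (3 ones)


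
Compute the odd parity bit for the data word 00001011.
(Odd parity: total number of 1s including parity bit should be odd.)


Number of 1s in data: 3
Parity bit: 0

0


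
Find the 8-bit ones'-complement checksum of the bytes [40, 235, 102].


Sum = 377 mod 256 = 121
Complement = 134

134


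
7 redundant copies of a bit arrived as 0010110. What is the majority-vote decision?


Ones: 3 out of 7
Threshold: 4

0 (3/7 voted 1)


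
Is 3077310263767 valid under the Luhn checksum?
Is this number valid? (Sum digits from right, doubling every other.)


Luhn sum = 53
53 mod 10 = 3

Invalid (Luhn sum mod 10 = 3)


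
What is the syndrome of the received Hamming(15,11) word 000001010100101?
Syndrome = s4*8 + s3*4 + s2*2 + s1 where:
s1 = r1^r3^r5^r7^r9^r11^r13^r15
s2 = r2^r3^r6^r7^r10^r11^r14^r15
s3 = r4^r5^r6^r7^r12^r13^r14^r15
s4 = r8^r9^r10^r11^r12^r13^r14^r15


s1=0, s2=1, s3=1, s4=0

Syndrome = 6 (error at position 6)


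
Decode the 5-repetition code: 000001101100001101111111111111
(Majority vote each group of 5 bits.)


Groups: 00000, 11011, 00001, 10111, 11111, 11111
Majority votes: 010111

010111


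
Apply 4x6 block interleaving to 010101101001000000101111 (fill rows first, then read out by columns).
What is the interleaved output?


Matrix:
  010101
  101001
  000000
  101111
Read columns: 010110000101100100011101

010110000101100100011101


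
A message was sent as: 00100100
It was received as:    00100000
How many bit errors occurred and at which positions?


XOR: 00000100

1 error(s) at position(s): 5


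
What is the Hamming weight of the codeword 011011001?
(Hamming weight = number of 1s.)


Counting 1s in 011011001

5


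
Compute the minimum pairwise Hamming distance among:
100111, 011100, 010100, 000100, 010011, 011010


Comparing all pairs, minimum distance: 1
Can detect 0 errors, correct 0 errors

1


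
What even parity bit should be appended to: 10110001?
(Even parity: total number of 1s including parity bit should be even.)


Number of 1s in data: 4
Parity bit: 0

0


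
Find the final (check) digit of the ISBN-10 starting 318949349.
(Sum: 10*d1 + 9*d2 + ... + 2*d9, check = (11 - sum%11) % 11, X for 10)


Weighted sum: 277
277 mod 11 = 2

Check digit: 9


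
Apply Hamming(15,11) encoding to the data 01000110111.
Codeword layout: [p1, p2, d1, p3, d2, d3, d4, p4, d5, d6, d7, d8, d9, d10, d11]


Parity bits: p1=0, p2=0, p3=0, p4=1

000010010110111


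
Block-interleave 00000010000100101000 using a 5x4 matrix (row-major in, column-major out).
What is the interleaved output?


Matrix:
  0000
  0010
  0001
  0010
  1000
Read columns: 00001000000101000100

00001000000101000100


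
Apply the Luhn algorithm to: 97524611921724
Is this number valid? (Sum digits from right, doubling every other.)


Luhn sum = 64
64 mod 10 = 4

Invalid (Luhn sum mod 10 = 4)


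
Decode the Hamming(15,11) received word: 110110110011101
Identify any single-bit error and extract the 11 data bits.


Syndrome = 8: error at position 8

Data: 01010011101 (corrected bit 8)


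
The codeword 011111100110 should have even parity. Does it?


Number of 1s: 8

Yes, parity is correct (8 ones)


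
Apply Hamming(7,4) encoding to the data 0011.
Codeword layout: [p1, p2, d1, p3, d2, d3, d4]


Parity bits: p1=1, p2=0, p3=0

1000011


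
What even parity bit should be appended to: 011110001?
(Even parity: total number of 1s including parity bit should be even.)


Number of 1s in data: 5
Parity bit: 1

1


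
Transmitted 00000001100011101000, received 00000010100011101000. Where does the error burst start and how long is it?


XOR: 00000011000000000000

Burst at position 6, length 2


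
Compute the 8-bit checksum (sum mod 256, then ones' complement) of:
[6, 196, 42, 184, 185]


Sum = 613 mod 256 = 101
Complement = 154

154


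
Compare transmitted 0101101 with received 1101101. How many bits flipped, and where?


XOR: 1000000

1 error(s) at position(s): 0


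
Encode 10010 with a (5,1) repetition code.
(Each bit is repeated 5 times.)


Each bit -> 5 copies

1111100000000001111100000


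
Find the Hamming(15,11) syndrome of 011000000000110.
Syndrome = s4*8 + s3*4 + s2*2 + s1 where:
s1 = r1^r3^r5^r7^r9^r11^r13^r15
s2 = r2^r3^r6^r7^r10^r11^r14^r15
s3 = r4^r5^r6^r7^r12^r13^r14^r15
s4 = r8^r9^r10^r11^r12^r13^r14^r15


s1=0, s2=1, s3=0, s4=0

Syndrome = 2 (error at position 2)


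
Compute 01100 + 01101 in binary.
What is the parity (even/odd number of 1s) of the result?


01100 = 12
01101 = 13
Sum = 25 = 11001
1s count = 3

odd parity (3 ones in 11001)


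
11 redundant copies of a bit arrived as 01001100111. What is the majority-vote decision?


Ones: 6 out of 11
Threshold: 6

1 (6/11 voted 1)


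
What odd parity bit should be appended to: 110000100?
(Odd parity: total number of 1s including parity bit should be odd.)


Number of 1s in data: 3
Parity bit: 0

0


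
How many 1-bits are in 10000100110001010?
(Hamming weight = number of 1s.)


Counting 1s in 10000100110001010

6


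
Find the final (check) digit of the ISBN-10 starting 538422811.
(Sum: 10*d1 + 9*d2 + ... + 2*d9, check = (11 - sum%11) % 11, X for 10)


Weighted sum: 228
228 mod 11 = 8

Check digit: 3


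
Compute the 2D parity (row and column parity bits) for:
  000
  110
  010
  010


Row parities: 0011
Column parities: 110

Row P: 0011, Col P: 110, Corner: 0


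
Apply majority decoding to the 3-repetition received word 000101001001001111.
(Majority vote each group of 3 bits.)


Groups: 000, 101, 001, 001, 001, 111
Majority votes: 010001

010001


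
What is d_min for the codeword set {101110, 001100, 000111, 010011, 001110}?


Comparing all pairs, minimum distance: 1
Can detect 0 errors, correct 0 errors

1


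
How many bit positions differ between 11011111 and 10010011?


XOR: 01001100
Count of 1s: 3

3


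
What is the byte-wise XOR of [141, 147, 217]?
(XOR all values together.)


XOR chain: 141 ^ 147 ^ 217 = 199

199


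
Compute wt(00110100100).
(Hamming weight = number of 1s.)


Counting 1s in 00110100100

4


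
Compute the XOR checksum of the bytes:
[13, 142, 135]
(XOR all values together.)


XOR chain: 13 ^ 142 ^ 135 = 4

4


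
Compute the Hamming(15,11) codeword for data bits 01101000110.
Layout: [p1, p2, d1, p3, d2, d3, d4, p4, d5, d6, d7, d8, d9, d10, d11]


Parity bits: p1=1, p2=0, p3=0, p4=1

100011011000110


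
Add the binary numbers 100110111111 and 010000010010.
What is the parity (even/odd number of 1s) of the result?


100110111111 = 2495
010000010010 = 1042
Sum = 3537 = 110111010001
1s count = 7

odd parity (7 ones in 110111010001)


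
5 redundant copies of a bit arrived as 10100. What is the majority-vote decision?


Ones: 2 out of 5
Threshold: 3

0 (2/5 voted 1)


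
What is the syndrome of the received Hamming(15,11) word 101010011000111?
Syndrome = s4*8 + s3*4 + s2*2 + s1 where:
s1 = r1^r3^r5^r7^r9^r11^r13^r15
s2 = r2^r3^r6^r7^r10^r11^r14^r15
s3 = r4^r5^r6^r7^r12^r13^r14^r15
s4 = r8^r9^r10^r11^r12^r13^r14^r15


s1=0, s2=1, s3=0, s4=1

Syndrome = 10 (error at position 10)


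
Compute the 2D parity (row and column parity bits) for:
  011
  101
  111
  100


Row parities: 0011
Column parities: 101

Row P: 0011, Col P: 101, Corner: 0


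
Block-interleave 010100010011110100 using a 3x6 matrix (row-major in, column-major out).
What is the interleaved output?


Matrix:
  010100
  010011
  110100
Read columns: 001111000101010010

001111000101010010


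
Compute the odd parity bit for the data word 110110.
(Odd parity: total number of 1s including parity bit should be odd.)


Number of 1s in data: 4
Parity bit: 1

1


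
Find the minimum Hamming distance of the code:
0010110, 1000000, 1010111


Comparing all pairs, minimum distance: 2
Can detect 1 errors, correct 0 errors

2


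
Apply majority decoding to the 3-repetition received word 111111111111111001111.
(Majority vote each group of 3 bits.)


Groups: 111, 111, 111, 111, 111, 001, 111
Majority votes: 1111101

1111101


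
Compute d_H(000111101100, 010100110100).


XOR: 010011011000
Count of 1s: 5

5


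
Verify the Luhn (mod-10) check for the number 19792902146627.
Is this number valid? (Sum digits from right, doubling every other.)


Luhn sum = 66
66 mod 10 = 6

Invalid (Luhn sum mod 10 = 6)


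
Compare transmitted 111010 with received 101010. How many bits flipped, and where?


XOR: 010000

1 error(s) at position(s): 1


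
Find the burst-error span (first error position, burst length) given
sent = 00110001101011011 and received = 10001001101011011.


XOR: 10111000000000000

Burst at position 0, length 5


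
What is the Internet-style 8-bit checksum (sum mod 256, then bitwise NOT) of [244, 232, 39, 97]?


Sum = 612 mod 256 = 100
Complement = 155

155


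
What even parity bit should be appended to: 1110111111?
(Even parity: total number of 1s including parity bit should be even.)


Number of 1s in data: 9
Parity bit: 1

1


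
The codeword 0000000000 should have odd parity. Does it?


Number of 1s: 0

No, parity error (0 ones)


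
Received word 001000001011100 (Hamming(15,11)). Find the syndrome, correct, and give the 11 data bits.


Syndrome = 0: no error detected

Data: 10001011100 (no errors)


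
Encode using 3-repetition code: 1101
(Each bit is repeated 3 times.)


Each bit -> 3 copies

111111000111


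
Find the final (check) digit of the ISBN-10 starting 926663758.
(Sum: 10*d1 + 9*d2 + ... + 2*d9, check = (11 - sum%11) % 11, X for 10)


Weighted sum: 308
308 mod 11 = 0

Check digit: 0


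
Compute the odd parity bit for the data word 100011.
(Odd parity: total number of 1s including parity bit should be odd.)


Number of 1s in data: 3
Parity bit: 0

0


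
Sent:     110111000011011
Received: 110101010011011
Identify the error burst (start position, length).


XOR: 000010010000000

Burst at position 4, length 4


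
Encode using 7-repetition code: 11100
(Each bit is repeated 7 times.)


Each bit -> 7 copies

11111111111111111111100000000000000


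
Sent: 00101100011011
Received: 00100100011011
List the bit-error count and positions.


XOR: 00001000000000

1 error(s) at position(s): 4


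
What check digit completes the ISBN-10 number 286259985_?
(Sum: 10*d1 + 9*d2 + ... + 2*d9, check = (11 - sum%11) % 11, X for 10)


Weighted sum: 299
299 mod 11 = 2

Check digit: 9


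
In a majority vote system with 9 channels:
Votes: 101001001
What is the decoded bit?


Ones: 4 out of 9
Threshold: 5

0 (4/9 voted 1)


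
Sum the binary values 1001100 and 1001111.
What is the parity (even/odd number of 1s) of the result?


1001100 = 76
1001111 = 79
Sum = 155 = 10011011
1s count = 5

odd parity (5 ones in 10011011)


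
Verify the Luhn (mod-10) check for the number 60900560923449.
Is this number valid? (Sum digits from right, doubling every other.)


Luhn sum = 58
58 mod 10 = 8

Invalid (Luhn sum mod 10 = 8)


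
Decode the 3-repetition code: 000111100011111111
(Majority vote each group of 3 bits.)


Groups: 000, 111, 100, 011, 111, 111
Majority votes: 010111

010111


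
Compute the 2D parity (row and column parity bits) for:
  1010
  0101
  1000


Row parities: 001
Column parities: 0111

Row P: 001, Col P: 0111, Corner: 1


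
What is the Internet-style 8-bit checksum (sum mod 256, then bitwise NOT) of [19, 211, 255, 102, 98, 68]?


Sum = 753 mod 256 = 241
Complement = 14

14


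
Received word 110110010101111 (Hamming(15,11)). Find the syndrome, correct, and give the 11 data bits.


Syndrome = 0: no error detected

Data: 01000101111 (no errors)


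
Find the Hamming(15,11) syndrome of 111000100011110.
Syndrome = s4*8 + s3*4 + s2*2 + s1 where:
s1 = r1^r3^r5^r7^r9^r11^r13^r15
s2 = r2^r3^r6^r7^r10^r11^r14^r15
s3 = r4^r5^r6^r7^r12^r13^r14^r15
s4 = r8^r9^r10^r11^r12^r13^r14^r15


s1=1, s2=1, s3=0, s4=0

Syndrome = 3 (error at position 3)


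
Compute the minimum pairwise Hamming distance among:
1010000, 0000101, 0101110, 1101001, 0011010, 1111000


Comparing all pairs, minimum distance: 2
Can detect 1 errors, correct 0 errors

2


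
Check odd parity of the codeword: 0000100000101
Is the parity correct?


Number of 1s: 3

Yes, parity is correct (3 ones)


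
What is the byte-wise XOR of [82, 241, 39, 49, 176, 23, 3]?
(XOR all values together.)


XOR chain: 82 ^ 241 ^ 39 ^ 49 ^ 176 ^ 23 ^ 3 = 17

17


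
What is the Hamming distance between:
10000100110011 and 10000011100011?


XOR: 00000111010000
Count of 1s: 4

4


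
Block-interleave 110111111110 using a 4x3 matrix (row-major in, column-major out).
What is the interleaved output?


Matrix:
  110
  111
  111
  110
Read columns: 111111110110

111111110110


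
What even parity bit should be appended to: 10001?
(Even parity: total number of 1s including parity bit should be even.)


Number of 1s in data: 2
Parity bit: 0

0


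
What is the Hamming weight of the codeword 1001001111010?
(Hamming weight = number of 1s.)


Counting 1s in 1001001111010

7


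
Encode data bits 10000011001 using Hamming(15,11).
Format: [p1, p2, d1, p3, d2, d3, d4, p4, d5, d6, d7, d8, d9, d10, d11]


Parity bits: p1=1, p2=1, p3=0, p4=1

111000010011001


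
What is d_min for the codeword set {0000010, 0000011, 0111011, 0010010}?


Comparing all pairs, minimum distance: 1
Can detect 0 errors, correct 0 errors

1


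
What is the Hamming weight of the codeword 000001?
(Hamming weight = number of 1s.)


Counting 1s in 000001

1


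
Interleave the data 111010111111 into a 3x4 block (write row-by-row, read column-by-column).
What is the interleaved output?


Matrix:
  1110
  1011
  1111
Read columns: 111101111011

111101111011


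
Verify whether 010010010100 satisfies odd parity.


Number of 1s: 4

No, parity error (4 ones)


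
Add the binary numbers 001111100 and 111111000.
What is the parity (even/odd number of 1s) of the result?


001111100 = 124
111111000 = 504
Sum = 628 = 1001110100
1s count = 5

odd parity (5 ones in 1001110100)


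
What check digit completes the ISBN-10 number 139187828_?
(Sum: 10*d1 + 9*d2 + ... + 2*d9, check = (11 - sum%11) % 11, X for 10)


Weighted sum: 253
253 mod 11 = 0

Check digit: 0


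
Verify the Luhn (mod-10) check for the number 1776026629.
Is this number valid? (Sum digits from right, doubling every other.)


Luhn sum = 44
44 mod 10 = 4

Invalid (Luhn sum mod 10 = 4)


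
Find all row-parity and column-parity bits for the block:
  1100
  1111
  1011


Row parities: 001
Column parities: 1000

Row P: 001, Col P: 1000, Corner: 1


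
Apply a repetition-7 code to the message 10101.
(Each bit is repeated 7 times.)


Each bit -> 7 copies

11111110000000111111100000001111111


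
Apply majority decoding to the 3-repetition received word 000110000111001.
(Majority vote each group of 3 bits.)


Groups: 000, 110, 000, 111, 001
Majority votes: 01010

01010


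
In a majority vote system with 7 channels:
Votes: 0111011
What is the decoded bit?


Ones: 5 out of 7
Threshold: 4

1 (5/7 voted 1)


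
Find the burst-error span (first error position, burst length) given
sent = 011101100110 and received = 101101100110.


XOR: 110000000000

Burst at position 0, length 2


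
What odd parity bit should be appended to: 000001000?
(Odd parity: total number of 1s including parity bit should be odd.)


Number of 1s in data: 1
Parity bit: 0

0


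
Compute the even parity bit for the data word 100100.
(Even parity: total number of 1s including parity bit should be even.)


Number of 1s in data: 2
Parity bit: 0

0


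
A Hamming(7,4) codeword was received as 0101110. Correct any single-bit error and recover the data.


Syndrome = 5: error at position 5

Data: 0010 (corrected bit 5)


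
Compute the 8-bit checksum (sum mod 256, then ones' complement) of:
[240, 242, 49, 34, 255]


Sum = 820 mod 256 = 52
Complement = 203

203


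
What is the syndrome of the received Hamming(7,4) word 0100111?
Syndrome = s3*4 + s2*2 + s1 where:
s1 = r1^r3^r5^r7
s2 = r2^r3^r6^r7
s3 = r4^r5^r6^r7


s1=0, s2=1, s3=1

Syndrome = 6 (error at position 6)


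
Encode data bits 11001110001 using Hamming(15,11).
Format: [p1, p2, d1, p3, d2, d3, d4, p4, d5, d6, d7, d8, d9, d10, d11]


Parity bits: p1=1, p2=0, p3=0, p4=0

101010001110001


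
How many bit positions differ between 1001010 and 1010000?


XOR: 0011010
Count of 1s: 3

3


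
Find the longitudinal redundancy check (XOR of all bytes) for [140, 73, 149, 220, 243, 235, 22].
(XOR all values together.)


XOR chain: 140 ^ 73 ^ 149 ^ 220 ^ 243 ^ 235 ^ 22 = 130

130


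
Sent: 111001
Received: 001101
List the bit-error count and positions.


XOR: 110100

3 error(s) at position(s): 0, 1, 3


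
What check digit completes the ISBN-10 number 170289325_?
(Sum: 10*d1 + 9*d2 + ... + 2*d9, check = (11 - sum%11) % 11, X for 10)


Weighted sum: 208
208 mod 11 = 10

Check digit: 1


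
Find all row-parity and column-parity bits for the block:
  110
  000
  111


Row parities: 001
Column parities: 001

Row P: 001, Col P: 001, Corner: 1


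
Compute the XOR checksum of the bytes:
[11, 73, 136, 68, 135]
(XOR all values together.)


XOR chain: 11 ^ 73 ^ 136 ^ 68 ^ 135 = 9

9


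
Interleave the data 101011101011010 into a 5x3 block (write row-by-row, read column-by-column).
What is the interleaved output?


Matrix:
  101
  011
  101
  011
  010
Read columns: 101000101111110

101000101111110


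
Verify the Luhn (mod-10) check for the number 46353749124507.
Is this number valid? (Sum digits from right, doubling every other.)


Luhn sum = 79
79 mod 10 = 9

Invalid (Luhn sum mod 10 = 9)


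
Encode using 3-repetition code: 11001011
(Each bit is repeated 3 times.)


Each bit -> 3 copies

111111000000111000111111


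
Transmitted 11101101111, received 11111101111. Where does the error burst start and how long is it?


XOR: 00010000000

Burst at position 3, length 1


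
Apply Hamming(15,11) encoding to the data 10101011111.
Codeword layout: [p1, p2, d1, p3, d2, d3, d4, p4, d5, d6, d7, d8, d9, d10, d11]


Parity bits: p1=1, p2=1, p3=1, p4=0

111101001011111


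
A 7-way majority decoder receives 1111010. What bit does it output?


Ones: 5 out of 7
Threshold: 4

1 (5/7 voted 1)


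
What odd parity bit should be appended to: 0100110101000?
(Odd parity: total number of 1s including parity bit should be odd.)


Number of 1s in data: 5
Parity bit: 0

0


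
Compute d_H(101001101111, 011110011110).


XOR: 110111110001
Count of 1s: 8

8


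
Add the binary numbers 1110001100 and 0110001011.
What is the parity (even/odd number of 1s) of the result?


1110001100 = 908
0110001011 = 395
Sum = 1303 = 10100010111
1s count = 6

even parity (6 ones in 10100010111)


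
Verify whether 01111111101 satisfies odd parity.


Number of 1s: 9

Yes, parity is correct (9 ones)


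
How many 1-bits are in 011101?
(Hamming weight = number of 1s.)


Counting 1s in 011101

4


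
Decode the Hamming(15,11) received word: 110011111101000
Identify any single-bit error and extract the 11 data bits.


Syndrome = 0: no error detected

Data: 01111101000 (no errors)


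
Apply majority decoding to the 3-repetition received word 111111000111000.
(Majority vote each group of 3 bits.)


Groups: 111, 111, 000, 111, 000
Majority votes: 11010

11010


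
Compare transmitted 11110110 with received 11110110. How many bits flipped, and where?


XOR: 00000000

0 errors (received matches sent)


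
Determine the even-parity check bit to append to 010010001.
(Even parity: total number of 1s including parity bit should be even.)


Number of 1s in data: 3
Parity bit: 1

1


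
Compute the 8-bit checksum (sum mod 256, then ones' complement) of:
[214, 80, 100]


Sum = 394 mod 256 = 138
Complement = 117

117


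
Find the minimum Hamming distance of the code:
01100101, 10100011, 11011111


Comparing all pairs, minimum distance: 4
Can detect 3 errors, correct 1 errors

4


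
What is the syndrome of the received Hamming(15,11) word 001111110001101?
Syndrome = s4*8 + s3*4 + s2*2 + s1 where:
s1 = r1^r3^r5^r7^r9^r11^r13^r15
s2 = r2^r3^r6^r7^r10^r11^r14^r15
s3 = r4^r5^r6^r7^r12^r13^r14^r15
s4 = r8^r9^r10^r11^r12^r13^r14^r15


s1=1, s2=0, s3=1, s4=0

Syndrome = 5 (error at position 5)


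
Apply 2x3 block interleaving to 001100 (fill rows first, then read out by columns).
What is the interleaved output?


Matrix:
  001
  100
Read columns: 010010

010010


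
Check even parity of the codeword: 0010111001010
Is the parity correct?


Number of 1s: 6

Yes, parity is correct (6 ones)


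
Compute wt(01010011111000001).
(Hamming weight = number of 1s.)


Counting 1s in 01010011111000001

8


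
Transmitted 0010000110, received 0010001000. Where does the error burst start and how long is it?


XOR: 0000001110

Burst at position 6, length 3


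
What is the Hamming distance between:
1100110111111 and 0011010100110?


XOR: 1111100011001
Count of 1s: 8

8


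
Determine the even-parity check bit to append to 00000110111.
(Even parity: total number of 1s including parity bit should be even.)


Number of 1s in data: 5
Parity bit: 1

1


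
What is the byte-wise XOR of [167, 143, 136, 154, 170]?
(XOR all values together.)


XOR chain: 167 ^ 143 ^ 136 ^ 154 ^ 170 = 144

144


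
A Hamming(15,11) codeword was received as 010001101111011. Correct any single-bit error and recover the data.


Syndrome = 6: error at position 6

Data: 00011111011 (corrected bit 6)


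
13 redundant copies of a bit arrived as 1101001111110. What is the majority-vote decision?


Ones: 9 out of 13
Threshold: 7

1 (9/13 voted 1)


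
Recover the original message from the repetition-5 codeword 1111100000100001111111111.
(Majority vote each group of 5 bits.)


Groups: 11111, 00000, 10000, 11111, 11111
Majority votes: 10011

10011


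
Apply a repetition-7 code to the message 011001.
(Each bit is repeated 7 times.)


Each bit -> 7 copies

000000011111111111111000000000000001111111


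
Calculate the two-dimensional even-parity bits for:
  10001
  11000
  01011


Row parities: 001
Column parities: 00010

Row P: 001, Col P: 00010, Corner: 1


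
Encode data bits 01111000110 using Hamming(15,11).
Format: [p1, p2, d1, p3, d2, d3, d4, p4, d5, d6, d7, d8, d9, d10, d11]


Parity bits: p1=0, p2=1, p3=1, p4=1

010111111000110


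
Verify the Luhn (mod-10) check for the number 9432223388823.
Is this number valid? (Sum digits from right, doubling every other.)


Luhn sum = 69
69 mod 10 = 9

Invalid (Luhn sum mod 10 = 9)


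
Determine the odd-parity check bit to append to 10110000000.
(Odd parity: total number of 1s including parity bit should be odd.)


Number of 1s in data: 3
Parity bit: 0

0


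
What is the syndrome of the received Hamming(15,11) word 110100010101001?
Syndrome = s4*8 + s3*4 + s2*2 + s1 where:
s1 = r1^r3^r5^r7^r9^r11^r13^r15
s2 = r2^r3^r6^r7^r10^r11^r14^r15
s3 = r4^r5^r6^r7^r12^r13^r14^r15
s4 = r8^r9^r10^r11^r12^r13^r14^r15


s1=0, s2=1, s3=1, s4=0

Syndrome = 6 (error at position 6)


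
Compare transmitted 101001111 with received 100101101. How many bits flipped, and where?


XOR: 001100010

3 error(s) at position(s): 2, 3, 7


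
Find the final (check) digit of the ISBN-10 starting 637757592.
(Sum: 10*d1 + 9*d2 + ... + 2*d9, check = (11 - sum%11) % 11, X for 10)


Weighted sum: 308
308 mod 11 = 0

Check digit: 0


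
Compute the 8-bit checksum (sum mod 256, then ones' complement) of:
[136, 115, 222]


Sum = 473 mod 256 = 217
Complement = 38

38


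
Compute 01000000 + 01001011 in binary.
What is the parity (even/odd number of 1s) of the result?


01000000 = 64
01001011 = 75
Sum = 139 = 10001011
1s count = 4

even parity (4 ones in 10001011)


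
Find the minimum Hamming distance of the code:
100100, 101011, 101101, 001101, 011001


Comparing all pairs, minimum distance: 1
Can detect 0 errors, correct 0 errors

1


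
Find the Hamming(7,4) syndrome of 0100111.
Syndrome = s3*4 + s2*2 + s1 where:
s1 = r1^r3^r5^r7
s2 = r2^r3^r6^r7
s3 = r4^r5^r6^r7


s1=0, s2=1, s3=1

Syndrome = 6 (error at position 6)


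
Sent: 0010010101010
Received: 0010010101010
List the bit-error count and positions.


XOR: 0000000000000

0 errors (received matches sent)


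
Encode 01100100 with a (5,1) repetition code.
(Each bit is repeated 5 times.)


Each bit -> 5 copies

0000011111111110000000000111110000000000


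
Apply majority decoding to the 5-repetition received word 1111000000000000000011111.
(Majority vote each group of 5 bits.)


Groups: 11110, 00000, 00000, 00000, 11111
Majority votes: 10001

10001


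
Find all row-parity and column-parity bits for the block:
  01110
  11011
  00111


Row parities: 101
Column parities: 10010

Row P: 101, Col P: 10010, Corner: 0


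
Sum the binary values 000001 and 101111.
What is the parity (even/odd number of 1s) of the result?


000001 = 1
101111 = 47
Sum = 48 = 110000
1s count = 2

even parity (2 ones in 110000)


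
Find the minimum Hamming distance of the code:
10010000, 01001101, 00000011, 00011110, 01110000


Comparing all pairs, minimum distance: 3
Can detect 2 errors, correct 1 errors

3


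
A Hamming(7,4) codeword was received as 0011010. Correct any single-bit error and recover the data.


Syndrome = 1: error at position 1

Data: 1010 (corrected bit 1)


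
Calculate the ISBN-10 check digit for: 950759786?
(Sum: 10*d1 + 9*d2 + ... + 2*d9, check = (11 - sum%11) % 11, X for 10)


Weighted sum: 323
323 mod 11 = 4

Check digit: 7
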